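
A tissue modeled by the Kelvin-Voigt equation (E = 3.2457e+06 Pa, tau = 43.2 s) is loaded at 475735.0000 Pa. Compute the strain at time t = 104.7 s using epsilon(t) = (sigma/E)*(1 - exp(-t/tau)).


epsilon(t) = (sigma/E) * (1 - exp(-t/tau))
sigma/E = 475735.0000 / 3.2457e+06 = 0.1466
exp(-t/tau) = exp(-104.7 / 43.2) = 0.0886
epsilon = 0.1466 * (1 - 0.0886)
epsilon = 0.1336


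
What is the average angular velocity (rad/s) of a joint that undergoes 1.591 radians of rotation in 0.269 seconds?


omega = delta_theta / delta_t
omega = 1.591 / 0.269
omega = 5.9145


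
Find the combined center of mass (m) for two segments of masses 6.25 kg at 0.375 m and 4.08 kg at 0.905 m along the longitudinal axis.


COM = (m1*x1 + m2*x2) / (m1 + m2)
COM = (6.25*0.375 + 4.08*0.905) / (6.25 + 4.08)
Numerator = 6.0362
Denominator = 10.3300
COM = 0.5843


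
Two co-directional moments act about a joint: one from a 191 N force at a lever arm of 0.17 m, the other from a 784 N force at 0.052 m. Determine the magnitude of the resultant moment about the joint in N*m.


M = F1 * d1 + F2 * d2
M = 191 * 0.17 + 784 * 0.052
M = 32.4700 + 40.7680
M = 73.2380


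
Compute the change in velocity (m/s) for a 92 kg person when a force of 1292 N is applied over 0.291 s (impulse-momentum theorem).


J = F * dt = 1292 * 0.291 = 375.9720 N*s
delta_v = J / m
delta_v = 375.9720 / 92
delta_v = 4.0867


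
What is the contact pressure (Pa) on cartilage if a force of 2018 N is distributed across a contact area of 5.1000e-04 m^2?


P = F / A
P = 2018 / 5.1000e-04
P = 3.9569e+06


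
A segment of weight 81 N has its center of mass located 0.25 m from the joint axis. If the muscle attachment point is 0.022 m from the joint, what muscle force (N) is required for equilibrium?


F_muscle = W * d_load / d_muscle
F_muscle = 81 * 0.25 / 0.022
Numerator = 20.2500
F_muscle = 920.4545


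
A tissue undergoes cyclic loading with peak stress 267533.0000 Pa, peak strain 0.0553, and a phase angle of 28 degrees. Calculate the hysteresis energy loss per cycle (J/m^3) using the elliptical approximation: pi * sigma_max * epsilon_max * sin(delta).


E_loss = pi * sigma_max * epsilon_max * sin(delta)
delta = 28 deg = 0.4887 rad
sin(delta) = 0.4695
E_loss = pi * 267533.0000 * 0.0553 * 0.4695
E_loss = 21820.3471


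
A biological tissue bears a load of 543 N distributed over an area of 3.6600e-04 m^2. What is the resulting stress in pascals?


stress = F / A
stress = 543 / 3.6600e-04
stress = 1.4836e+06


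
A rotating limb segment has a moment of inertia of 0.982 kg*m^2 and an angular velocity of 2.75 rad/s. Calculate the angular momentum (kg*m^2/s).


L = I * omega
L = 0.982 * 2.75
L = 2.7005


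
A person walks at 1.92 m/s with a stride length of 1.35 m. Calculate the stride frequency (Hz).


f = v / stride_length
f = 1.92 / 1.35
f = 1.4222


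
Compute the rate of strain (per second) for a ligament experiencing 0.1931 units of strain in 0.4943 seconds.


strain_rate = delta_strain / delta_t
strain_rate = 0.1931 / 0.4943
strain_rate = 0.3907


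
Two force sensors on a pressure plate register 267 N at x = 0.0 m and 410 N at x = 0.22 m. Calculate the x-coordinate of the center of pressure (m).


COP_x = (F1*x1 + F2*x2) / (F1 + F2)
COP_x = (267*0.0 + 410*0.22) / (267 + 410)
Numerator = 90.2000
Denominator = 677
COP_x = 0.1332


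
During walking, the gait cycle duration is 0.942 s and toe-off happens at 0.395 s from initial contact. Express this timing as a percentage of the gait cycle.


pct = (event_time / cycle_time) * 100
pct = (0.395 / 0.942) * 100
ratio = 0.4193
pct = 41.9321


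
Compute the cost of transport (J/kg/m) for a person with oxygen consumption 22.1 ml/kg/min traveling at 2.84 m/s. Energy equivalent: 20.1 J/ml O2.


Power per kg = VO2 * 20.1 / 60
Power per kg = 22.1 * 20.1 / 60 = 7.4035 W/kg
Cost = power_per_kg / speed
Cost = 7.4035 / 2.84
Cost = 2.6069


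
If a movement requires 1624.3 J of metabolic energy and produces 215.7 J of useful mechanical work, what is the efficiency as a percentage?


eta = (W_mech / E_meta) * 100
eta = (215.7 / 1624.3) * 100
ratio = 0.1328
eta = 13.2796


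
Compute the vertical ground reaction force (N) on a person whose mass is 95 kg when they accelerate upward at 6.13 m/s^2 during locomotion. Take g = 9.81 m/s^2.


GRF = m * (g + a)
GRF = 95 * (9.81 + 6.13)
GRF = 95 * 15.9400
GRF = 1514.3000


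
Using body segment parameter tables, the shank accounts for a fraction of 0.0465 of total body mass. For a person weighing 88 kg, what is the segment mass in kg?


m_segment = body_mass * fraction
m_segment = 88 * 0.0465
m_segment = 4.0920


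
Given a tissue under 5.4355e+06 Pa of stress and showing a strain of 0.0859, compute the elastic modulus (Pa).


E = stress / strain
E = 5.4355e+06 / 0.0859
E = 6.3277e+07


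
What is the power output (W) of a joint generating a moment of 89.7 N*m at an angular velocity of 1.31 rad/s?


P = M * omega
P = 89.7 * 1.31
P = 117.5070


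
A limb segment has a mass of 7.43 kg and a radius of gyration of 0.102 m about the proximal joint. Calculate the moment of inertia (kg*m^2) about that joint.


I = m * k^2
I = 7.43 * 0.102^2
k^2 = 0.0104
I = 0.0773


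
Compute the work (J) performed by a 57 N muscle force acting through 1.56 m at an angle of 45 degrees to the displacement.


W = F * d * cos(theta)
theta = 45 deg = 0.7854 rad
cos(theta) = 0.7071
W = 57 * 1.56 * 0.7071
W = 62.8759


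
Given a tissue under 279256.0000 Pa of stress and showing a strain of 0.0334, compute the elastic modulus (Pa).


E = stress / strain
E = 279256.0000 / 0.0334
E = 8.3610e+06


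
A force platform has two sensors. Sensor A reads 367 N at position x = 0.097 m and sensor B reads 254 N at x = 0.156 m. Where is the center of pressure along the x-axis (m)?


COP_x = (F1*x1 + F2*x2) / (F1 + F2)
COP_x = (367*0.097 + 254*0.156) / (367 + 254)
Numerator = 75.2230
Denominator = 621
COP_x = 0.1211


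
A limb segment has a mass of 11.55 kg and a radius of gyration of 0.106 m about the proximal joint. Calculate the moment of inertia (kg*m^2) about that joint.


I = m * k^2
I = 11.55 * 0.106^2
k^2 = 0.0112
I = 0.1298


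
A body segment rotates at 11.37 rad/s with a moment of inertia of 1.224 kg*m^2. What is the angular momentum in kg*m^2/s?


L = I * omega
L = 1.224 * 11.37
L = 13.9169


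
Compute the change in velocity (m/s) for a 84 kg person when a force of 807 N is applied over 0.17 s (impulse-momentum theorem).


J = F * dt = 807 * 0.17 = 137.1900 N*s
delta_v = J / m
delta_v = 137.1900 / 84
delta_v = 1.6332


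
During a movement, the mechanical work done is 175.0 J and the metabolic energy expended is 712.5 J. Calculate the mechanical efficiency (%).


eta = (W_mech / E_meta) * 100
eta = (175.0 / 712.5) * 100
ratio = 0.2456
eta = 24.5614


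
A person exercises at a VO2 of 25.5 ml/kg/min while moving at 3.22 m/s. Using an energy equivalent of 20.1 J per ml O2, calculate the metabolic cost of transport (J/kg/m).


Power per kg = VO2 * 20.1 / 60
Power per kg = 25.5 * 20.1 / 60 = 8.5425 W/kg
Cost = power_per_kg / speed
Cost = 8.5425 / 3.22
Cost = 2.6530


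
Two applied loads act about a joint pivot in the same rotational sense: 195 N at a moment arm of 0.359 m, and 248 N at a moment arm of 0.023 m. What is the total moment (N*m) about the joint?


M = F1 * d1 + F2 * d2
M = 195 * 0.359 + 248 * 0.023
M = 70.0050 + 5.7040
M = 75.7090


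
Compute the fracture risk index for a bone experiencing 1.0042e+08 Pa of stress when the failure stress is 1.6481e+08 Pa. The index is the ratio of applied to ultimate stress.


FRI = applied / ultimate
FRI = 1.0042e+08 / 1.6481e+08
FRI = 0.6093


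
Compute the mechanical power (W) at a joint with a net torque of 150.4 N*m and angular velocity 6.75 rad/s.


P = M * omega
P = 150.4 * 6.75
P = 1015.2000


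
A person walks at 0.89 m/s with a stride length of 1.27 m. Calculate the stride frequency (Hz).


f = v / stride_length
f = 0.89 / 1.27
f = 0.7008


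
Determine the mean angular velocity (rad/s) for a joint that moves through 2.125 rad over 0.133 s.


omega = delta_theta / delta_t
omega = 2.125 / 0.133
omega = 15.9774


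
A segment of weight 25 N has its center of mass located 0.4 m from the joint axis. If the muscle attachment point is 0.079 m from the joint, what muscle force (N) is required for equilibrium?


F_muscle = W * d_load / d_muscle
F_muscle = 25 * 0.4 / 0.079
Numerator = 10.0000
F_muscle = 126.5823


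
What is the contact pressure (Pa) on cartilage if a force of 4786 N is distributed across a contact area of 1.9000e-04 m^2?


P = F / A
P = 4786 / 1.9000e-04
P = 2.5189e+07


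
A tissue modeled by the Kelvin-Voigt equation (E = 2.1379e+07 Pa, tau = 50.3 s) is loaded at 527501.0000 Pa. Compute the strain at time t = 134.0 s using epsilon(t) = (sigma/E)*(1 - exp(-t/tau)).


epsilon(t) = (sigma/E) * (1 - exp(-t/tau))
sigma/E = 527501.0000 / 2.1379e+07 = 0.0247
exp(-t/tau) = exp(-134.0 / 50.3) = 0.0697
epsilon = 0.0247 * (1 - 0.0697)
epsilon = 0.0230


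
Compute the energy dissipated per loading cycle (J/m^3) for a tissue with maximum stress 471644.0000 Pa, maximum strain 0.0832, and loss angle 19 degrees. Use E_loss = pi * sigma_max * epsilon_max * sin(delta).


E_loss = pi * sigma_max * epsilon_max * sin(delta)
delta = 19 deg = 0.3316 rad
sin(delta) = 0.3256
E_loss = pi * 471644.0000 * 0.0832 * 0.3256
E_loss = 40135.5696


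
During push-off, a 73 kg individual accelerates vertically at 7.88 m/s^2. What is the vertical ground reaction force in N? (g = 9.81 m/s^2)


GRF = m * (g + a)
GRF = 73 * (9.81 + 7.88)
GRF = 73 * 17.6900
GRF = 1291.3700


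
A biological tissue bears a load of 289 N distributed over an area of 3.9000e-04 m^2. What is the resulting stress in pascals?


stress = F / A
stress = 289 / 3.9000e-04
stress = 741025.6410


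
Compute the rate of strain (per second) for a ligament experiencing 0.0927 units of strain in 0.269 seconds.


strain_rate = delta_strain / delta_t
strain_rate = 0.0927 / 0.269
strain_rate = 0.3446


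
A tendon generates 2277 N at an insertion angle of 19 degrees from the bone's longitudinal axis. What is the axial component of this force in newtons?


F_eff = F_tendon * cos(theta)
theta = 19 deg = 0.3316 rad
cos(theta) = 0.9455
F_eff = 2277 * 0.9455
F_eff = 2152.9458


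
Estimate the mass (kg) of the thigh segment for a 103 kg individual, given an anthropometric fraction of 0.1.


m_segment = body_mass * fraction
m_segment = 103 * 0.1
m_segment = 10.3000


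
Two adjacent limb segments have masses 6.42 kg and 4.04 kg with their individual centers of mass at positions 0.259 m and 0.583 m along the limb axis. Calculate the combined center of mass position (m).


COM = (m1*x1 + m2*x2) / (m1 + m2)
COM = (6.42*0.259 + 4.04*0.583) / (6.42 + 4.04)
Numerator = 4.0181
Denominator = 10.4600
COM = 0.3841


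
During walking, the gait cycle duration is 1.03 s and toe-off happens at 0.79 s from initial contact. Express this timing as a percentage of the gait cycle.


pct = (event_time / cycle_time) * 100
pct = (0.79 / 1.03) * 100
ratio = 0.7670
pct = 76.6990


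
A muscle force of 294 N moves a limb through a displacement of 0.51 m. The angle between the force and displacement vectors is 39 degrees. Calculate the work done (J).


W = F * d * cos(theta)
theta = 39 deg = 0.6807 rad
cos(theta) = 0.7771
W = 294 * 0.51 * 0.7771
W = 116.5253


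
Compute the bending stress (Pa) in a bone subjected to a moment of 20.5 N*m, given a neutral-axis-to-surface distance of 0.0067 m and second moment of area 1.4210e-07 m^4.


sigma = M * c / I
sigma = 20.5 * 0.0067 / 1.4210e-07
M * c = 0.1373
sigma = 966572.8360


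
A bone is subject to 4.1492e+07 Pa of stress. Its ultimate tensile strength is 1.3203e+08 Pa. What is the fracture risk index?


FRI = applied / ultimate
FRI = 4.1492e+07 / 1.3203e+08
FRI = 0.3143


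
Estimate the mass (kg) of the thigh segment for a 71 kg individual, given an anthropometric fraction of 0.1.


m_segment = body_mass * fraction
m_segment = 71 * 0.1
m_segment = 7.1000


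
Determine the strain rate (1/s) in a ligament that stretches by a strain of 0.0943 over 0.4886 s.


strain_rate = delta_strain / delta_t
strain_rate = 0.0943 / 0.4886
strain_rate = 0.1930


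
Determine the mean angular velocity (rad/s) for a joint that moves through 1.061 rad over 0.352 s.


omega = delta_theta / delta_t
omega = 1.061 / 0.352
omega = 3.0142


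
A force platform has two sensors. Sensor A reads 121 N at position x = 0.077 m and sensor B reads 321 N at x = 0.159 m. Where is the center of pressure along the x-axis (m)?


COP_x = (F1*x1 + F2*x2) / (F1 + F2)
COP_x = (121*0.077 + 321*0.159) / (121 + 321)
Numerator = 60.3560
Denominator = 442
COP_x = 0.1366


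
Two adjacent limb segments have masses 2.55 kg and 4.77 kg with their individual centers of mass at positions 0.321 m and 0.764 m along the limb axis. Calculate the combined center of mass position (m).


COM = (m1*x1 + m2*x2) / (m1 + m2)
COM = (2.55*0.321 + 4.77*0.764) / (2.55 + 4.77)
Numerator = 4.4628
Denominator = 7.3200
COM = 0.6097


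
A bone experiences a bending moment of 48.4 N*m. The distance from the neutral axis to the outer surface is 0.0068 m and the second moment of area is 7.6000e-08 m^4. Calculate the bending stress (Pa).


sigma = M * c / I
sigma = 48.4 * 0.0068 / 7.6000e-08
M * c = 0.3291
sigma = 4.3305e+06


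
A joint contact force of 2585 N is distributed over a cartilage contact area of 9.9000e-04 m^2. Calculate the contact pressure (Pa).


P = F / A
P = 2585 / 9.9000e-04
P = 2.6111e+06


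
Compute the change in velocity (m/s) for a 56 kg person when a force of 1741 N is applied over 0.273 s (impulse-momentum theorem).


J = F * dt = 1741 * 0.273 = 475.2930 N*s
delta_v = J / m
delta_v = 475.2930 / 56
delta_v = 8.4874


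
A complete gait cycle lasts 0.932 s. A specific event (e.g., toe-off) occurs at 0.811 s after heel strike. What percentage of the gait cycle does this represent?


pct = (event_time / cycle_time) * 100
pct = (0.811 / 0.932) * 100
ratio = 0.8702
pct = 87.0172


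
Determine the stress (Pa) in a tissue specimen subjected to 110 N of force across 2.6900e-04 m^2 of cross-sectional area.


stress = F / A
stress = 110 / 2.6900e-04
stress = 408921.9331


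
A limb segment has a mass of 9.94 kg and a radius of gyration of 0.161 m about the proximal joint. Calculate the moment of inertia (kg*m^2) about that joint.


I = m * k^2
I = 9.94 * 0.161^2
k^2 = 0.0259
I = 0.2577


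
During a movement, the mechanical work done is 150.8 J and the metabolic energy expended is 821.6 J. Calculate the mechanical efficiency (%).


eta = (W_mech / E_meta) * 100
eta = (150.8 / 821.6) * 100
ratio = 0.1835
eta = 18.3544


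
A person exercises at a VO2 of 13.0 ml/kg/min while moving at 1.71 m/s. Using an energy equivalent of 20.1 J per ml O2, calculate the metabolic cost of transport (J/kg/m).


Power per kg = VO2 * 20.1 / 60
Power per kg = 13.0 * 20.1 / 60 = 4.3550 W/kg
Cost = power_per_kg / speed
Cost = 4.3550 / 1.71
Cost = 2.5468


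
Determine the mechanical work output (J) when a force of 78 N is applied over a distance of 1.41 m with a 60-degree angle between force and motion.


W = F * d * cos(theta)
theta = 60 deg = 1.0472 rad
cos(theta) = 0.5000
W = 78 * 1.41 * 0.5000
W = 54.9900


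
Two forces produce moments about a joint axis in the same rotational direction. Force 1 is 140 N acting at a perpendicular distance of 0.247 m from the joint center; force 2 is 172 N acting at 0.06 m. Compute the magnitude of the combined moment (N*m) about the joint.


M = F1 * d1 + F2 * d2
M = 140 * 0.247 + 172 * 0.06
M = 34.5800 + 10.3200
M = 44.9000


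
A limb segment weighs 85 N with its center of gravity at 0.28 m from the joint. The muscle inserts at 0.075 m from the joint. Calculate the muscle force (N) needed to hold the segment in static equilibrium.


F_muscle = W * d_load / d_muscle
F_muscle = 85 * 0.28 / 0.075
Numerator = 23.8000
F_muscle = 317.3333


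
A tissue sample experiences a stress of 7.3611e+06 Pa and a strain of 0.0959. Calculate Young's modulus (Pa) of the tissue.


E = stress / strain
E = 7.3611e+06 / 0.0959
E = 7.6758e+07


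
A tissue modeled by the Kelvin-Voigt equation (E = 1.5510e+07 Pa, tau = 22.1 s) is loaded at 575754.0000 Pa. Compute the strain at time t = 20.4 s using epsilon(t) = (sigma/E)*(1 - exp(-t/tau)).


epsilon(t) = (sigma/E) * (1 - exp(-t/tau))
sigma/E = 575754.0000 / 1.5510e+07 = 0.0371
exp(-t/tau) = exp(-20.4 / 22.1) = 0.3973
epsilon = 0.0371 * (1 - 0.3973)
epsilon = 0.0224


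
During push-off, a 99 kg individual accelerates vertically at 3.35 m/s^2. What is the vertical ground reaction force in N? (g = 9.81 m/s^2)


GRF = m * (g + a)
GRF = 99 * (9.81 + 3.35)
GRF = 99 * 13.1600
GRF = 1302.8400


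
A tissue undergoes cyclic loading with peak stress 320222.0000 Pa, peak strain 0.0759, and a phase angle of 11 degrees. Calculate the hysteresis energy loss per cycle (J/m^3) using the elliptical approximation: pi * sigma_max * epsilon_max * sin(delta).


E_loss = pi * sigma_max * epsilon_max * sin(delta)
delta = 11 deg = 0.1920 rad
sin(delta) = 0.1908
E_loss = pi * 320222.0000 * 0.0759 * 0.1908
E_loss = 14569.3997


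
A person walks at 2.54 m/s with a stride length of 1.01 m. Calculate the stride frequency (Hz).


f = v / stride_length
f = 2.54 / 1.01
f = 2.5149


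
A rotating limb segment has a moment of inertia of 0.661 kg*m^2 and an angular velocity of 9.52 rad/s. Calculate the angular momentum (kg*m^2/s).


L = I * omega
L = 0.661 * 9.52
L = 6.2927


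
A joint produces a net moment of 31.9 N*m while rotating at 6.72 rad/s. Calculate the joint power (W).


P = M * omega
P = 31.9 * 6.72
P = 214.3680


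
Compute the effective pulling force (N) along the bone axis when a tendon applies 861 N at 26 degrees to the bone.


F_eff = F_tendon * cos(theta)
theta = 26 deg = 0.4538 rad
cos(theta) = 0.8988
F_eff = 861 * 0.8988
F_eff = 773.8617


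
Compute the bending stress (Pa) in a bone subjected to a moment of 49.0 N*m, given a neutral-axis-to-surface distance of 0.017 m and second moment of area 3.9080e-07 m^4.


sigma = M * c / I
sigma = 49.0 * 0.017 / 3.9080e-07
M * c = 0.8330
sigma = 2.1315e+06


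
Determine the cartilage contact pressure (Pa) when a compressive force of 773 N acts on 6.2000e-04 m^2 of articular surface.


P = F / A
P = 773 / 6.2000e-04
P = 1.2468e+06


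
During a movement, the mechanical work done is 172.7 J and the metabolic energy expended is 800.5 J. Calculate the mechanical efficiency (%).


eta = (W_mech / E_meta) * 100
eta = (172.7 / 800.5) * 100
ratio = 0.2157
eta = 21.5740


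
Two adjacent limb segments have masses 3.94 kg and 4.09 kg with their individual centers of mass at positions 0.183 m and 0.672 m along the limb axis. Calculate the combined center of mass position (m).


COM = (m1*x1 + m2*x2) / (m1 + m2)
COM = (3.94*0.183 + 4.09*0.672) / (3.94 + 4.09)
Numerator = 3.4695
Denominator = 8.0300
COM = 0.4321


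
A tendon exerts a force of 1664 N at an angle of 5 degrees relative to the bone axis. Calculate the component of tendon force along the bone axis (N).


F_eff = F_tendon * cos(theta)
theta = 5 deg = 0.0873 rad
cos(theta) = 0.9962
F_eff = 1664 * 0.9962
F_eff = 1657.6680


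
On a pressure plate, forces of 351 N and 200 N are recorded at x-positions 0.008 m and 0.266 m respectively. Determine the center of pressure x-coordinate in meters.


COP_x = (F1*x1 + F2*x2) / (F1 + F2)
COP_x = (351*0.008 + 200*0.266) / (351 + 200)
Numerator = 56.0080
Denominator = 551
COP_x = 0.1016


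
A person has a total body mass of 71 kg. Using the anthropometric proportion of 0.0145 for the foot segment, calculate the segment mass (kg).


m_segment = body_mass * fraction
m_segment = 71 * 0.0145
m_segment = 1.0295


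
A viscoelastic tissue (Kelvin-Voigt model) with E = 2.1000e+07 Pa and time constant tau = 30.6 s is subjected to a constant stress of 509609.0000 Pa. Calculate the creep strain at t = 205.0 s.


epsilon(t) = (sigma/E) * (1 - exp(-t/tau))
sigma/E = 509609.0000 / 2.1000e+07 = 0.0243
exp(-t/tau) = exp(-205.0 / 30.6) = 0.0012
epsilon = 0.0243 * (1 - 0.0012)
epsilon = 0.0242


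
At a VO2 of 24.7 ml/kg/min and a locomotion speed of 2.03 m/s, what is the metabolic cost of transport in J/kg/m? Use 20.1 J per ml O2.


Power per kg = VO2 * 20.1 / 60
Power per kg = 24.7 * 20.1 / 60 = 8.2745 W/kg
Cost = power_per_kg / speed
Cost = 8.2745 / 2.03
Cost = 4.0761


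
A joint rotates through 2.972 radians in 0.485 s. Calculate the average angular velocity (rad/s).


omega = delta_theta / delta_t
omega = 2.972 / 0.485
omega = 6.1278


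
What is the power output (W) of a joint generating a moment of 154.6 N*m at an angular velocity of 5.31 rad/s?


P = M * omega
P = 154.6 * 5.31
P = 820.9260


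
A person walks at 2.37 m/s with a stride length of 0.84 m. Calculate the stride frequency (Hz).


f = v / stride_length
f = 2.37 / 0.84
f = 2.8214


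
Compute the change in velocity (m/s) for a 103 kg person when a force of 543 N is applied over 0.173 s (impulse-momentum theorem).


J = F * dt = 543 * 0.173 = 93.9390 N*s
delta_v = J / m
delta_v = 93.9390 / 103
delta_v = 0.9120


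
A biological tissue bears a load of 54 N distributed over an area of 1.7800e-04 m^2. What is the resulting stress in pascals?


stress = F / A
stress = 54 / 1.7800e-04
stress = 303370.7865


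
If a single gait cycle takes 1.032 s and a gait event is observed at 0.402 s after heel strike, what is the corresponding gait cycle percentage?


pct = (event_time / cycle_time) * 100
pct = (0.402 / 1.032) * 100
ratio = 0.3895
pct = 38.9535


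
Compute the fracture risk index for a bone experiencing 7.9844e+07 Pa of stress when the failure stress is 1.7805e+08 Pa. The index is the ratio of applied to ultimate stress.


FRI = applied / ultimate
FRI = 7.9844e+07 / 1.7805e+08
FRI = 0.4484


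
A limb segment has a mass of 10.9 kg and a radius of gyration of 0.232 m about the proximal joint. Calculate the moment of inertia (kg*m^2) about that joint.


I = m * k^2
I = 10.9 * 0.232^2
k^2 = 0.0538
I = 0.5867


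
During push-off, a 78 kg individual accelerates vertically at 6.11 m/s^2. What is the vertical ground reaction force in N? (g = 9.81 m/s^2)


GRF = m * (g + a)
GRF = 78 * (9.81 + 6.11)
GRF = 78 * 15.9200
GRF = 1241.7600


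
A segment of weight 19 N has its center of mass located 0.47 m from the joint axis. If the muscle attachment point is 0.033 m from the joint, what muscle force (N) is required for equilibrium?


F_muscle = W * d_load / d_muscle
F_muscle = 19 * 0.47 / 0.033
Numerator = 8.9300
F_muscle = 270.6061


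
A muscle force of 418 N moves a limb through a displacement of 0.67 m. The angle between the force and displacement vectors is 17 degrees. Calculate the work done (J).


W = F * d * cos(theta)
theta = 17 deg = 0.2967 rad
cos(theta) = 0.9563
W = 418 * 0.67 * 0.9563
W = 267.8227


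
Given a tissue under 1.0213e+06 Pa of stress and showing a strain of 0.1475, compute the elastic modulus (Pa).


E = stress / strain
E = 1.0213e+06 / 0.1475
E = 6.9241e+06


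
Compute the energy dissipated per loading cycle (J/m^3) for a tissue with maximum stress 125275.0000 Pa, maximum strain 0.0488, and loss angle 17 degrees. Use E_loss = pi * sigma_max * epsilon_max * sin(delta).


E_loss = pi * sigma_max * epsilon_max * sin(delta)
delta = 17 deg = 0.2967 rad
sin(delta) = 0.2924
E_loss = pi * 125275.0000 * 0.0488 * 0.2924
E_loss = 5615.2545


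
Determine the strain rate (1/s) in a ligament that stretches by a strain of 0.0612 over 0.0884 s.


strain_rate = delta_strain / delta_t
strain_rate = 0.0612 / 0.0884
strain_rate = 0.6923


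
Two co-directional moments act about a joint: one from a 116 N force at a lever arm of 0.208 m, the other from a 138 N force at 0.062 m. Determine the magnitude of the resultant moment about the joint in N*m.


M = F1 * d1 + F2 * d2
M = 116 * 0.208 + 138 * 0.062
M = 24.1280 + 8.5560
M = 32.6840


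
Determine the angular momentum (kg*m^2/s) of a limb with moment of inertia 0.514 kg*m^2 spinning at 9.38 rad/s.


L = I * omega
L = 0.514 * 9.38
L = 4.8213


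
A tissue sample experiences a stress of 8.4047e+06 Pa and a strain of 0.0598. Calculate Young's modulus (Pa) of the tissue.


E = stress / strain
E = 8.4047e+06 / 0.0598
E = 1.4055e+08


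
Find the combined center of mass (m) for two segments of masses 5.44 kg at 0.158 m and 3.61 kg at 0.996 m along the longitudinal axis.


COM = (m1*x1 + m2*x2) / (m1 + m2)
COM = (5.44*0.158 + 3.61*0.996) / (5.44 + 3.61)
Numerator = 4.4551
Denominator = 9.0500
COM = 0.4923


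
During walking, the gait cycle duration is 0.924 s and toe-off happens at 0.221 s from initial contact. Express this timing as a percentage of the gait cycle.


pct = (event_time / cycle_time) * 100
pct = (0.221 / 0.924) * 100
ratio = 0.2392
pct = 23.9177


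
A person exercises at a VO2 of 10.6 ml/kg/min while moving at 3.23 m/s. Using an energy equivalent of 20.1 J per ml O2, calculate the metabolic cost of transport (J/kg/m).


Power per kg = VO2 * 20.1 / 60
Power per kg = 10.6 * 20.1 / 60 = 3.5510 W/kg
Cost = power_per_kg / speed
Cost = 3.5510 / 3.23
Cost = 1.0994


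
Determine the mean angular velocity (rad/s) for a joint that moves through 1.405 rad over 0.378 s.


omega = delta_theta / delta_t
omega = 1.405 / 0.378
omega = 3.7169


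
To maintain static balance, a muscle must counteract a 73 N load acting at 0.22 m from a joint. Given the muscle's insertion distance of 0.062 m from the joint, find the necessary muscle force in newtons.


F_muscle = W * d_load / d_muscle
F_muscle = 73 * 0.22 / 0.062
Numerator = 16.0600
F_muscle = 259.0323


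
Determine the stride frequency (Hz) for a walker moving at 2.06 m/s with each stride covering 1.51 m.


f = v / stride_length
f = 2.06 / 1.51
f = 1.3642


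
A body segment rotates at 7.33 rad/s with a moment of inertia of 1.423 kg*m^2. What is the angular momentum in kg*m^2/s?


L = I * omega
L = 1.423 * 7.33
L = 10.4306


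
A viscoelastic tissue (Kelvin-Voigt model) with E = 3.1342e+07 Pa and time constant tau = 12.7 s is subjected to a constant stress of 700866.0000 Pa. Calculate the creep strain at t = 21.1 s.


epsilon(t) = (sigma/E) * (1 - exp(-t/tau))
sigma/E = 700866.0000 / 3.1342e+07 = 0.0224
exp(-t/tau) = exp(-21.1 / 12.7) = 0.1899
epsilon = 0.0224 * (1 - 0.1899)
epsilon = 0.0181


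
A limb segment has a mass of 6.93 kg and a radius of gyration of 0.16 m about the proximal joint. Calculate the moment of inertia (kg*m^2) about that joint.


I = m * k^2
I = 6.93 * 0.16^2
k^2 = 0.0256
I = 0.1774


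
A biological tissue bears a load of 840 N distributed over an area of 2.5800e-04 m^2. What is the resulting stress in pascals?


stress = F / A
stress = 840 / 2.5800e-04
stress = 3.2558e+06


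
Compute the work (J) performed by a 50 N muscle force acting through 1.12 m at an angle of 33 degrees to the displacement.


W = F * d * cos(theta)
theta = 33 deg = 0.5760 rad
cos(theta) = 0.8387
W = 50 * 1.12 * 0.8387
W = 46.9656


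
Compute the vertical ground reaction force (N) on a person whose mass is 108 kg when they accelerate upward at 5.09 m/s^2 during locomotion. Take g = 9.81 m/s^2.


GRF = m * (g + a)
GRF = 108 * (9.81 + 5.09)
GRF = 108 * 14.9000
GRF = 1609.2000


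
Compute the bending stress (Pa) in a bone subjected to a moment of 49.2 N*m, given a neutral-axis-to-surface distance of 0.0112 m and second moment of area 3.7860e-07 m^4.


sigma = M * c / I
sigma = 49.2 * 0.0112 / 3.7860e-07
M * c = 0.5510
sigma = 1.4555e+06


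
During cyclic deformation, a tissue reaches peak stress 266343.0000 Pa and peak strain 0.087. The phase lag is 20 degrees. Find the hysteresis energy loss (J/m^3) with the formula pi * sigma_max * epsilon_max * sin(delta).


E_loss = pi * sigma_max * epsilon_max * sin(delta)
delta = 20 deg = 0.3491 rad
sin(delta) = 0.3420
E_loss = pi * 266343.0000 * 0.087 * 0.3420
E_loss = 24897.8644


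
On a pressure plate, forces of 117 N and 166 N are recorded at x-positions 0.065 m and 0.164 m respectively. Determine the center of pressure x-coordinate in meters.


COP_x = (F1*x1 + F2*x2) / (F1 + F2)
COP_x = (117*0.065 + 166*0.164) / (117 + 166)
Numerator = 34.8290
Denominator = 283
COP_x = 0.1231


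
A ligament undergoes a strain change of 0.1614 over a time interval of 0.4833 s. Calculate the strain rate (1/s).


strain_rate = delta_strain / delta_t
strain_rate = 0.1614 / 0.4833
strain_rate = 0.3340


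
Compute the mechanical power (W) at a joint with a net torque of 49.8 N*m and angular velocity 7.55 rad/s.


P = M * omega
P = 49.8 * 7.55
P = 375.9900


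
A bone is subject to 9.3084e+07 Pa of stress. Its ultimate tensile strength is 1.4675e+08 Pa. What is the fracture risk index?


FRI = applied / ultimate
FRI = 9.3084e+07 / 1.4675e+08
FRI = 0.6343


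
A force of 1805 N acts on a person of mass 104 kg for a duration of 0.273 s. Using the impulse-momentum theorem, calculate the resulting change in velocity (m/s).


J = F * dt = 1805 * 0.273 = 492.7650 N*s
delta_v = J / m
delta_v = 492.7650 / 104
delta_v = 4.7381


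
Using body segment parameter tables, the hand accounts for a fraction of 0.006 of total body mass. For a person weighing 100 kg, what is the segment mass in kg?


m_segment = body_mass * fraction
m_segment = 100 * 0.006
m_segment = 0.6000


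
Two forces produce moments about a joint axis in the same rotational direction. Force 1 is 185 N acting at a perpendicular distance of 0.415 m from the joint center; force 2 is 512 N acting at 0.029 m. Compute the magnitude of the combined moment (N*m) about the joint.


M = F1 * d1 + F2 * d2
M = 185 * 0.415 + 512 * 0.029
M = 76.7750 + 14.8480
M = 91.6230


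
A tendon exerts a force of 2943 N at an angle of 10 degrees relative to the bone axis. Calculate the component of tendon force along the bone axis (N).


F_eff = F_tendon * cos(theta)
theta = 10 deg = 0.1745 rad
cos(theta) = 0.9848
F_eff = 2943 * 0.9848
F_eff = 2898.2892


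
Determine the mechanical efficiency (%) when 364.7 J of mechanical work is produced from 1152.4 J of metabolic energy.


eta = (W_mech / E_meta) * 100
eta = (364.7 / 1152.4) * 100
ratio = 0.3165
eta = 31.6470


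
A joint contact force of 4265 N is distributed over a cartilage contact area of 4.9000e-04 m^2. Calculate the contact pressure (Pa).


P = F / A
P = 4265 / 4.9000e-04
P = 8.7041e+06


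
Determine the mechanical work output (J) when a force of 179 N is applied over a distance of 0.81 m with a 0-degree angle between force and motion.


W = F * d * cos(theta)
theta = 0 deg = 0.0000 rad
cos(theta) = 1.0000
W = 179 * 0.81 * 1.0000
W = 144.9900


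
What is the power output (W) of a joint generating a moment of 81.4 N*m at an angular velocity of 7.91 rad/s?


P = M * omega
P = 81.4 * 7.91
P = 643.8740


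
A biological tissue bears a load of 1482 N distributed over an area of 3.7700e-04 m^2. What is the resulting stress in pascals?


stress = F / A
stress = 1482 / 3.7700e-04
stress = 3.9310e+06


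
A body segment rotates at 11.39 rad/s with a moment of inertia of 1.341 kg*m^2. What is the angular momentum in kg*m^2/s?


L = I * omega
L = 1.341 * 11.39
L = 15.2740


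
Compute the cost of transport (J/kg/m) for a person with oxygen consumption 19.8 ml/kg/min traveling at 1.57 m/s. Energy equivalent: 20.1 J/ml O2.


Power per kg = VO2 * 20.1 / 60
Power per kg = 19.8 * 20.1 / 60 = 6.6330 W/kg
Cost = power_per_kg / speed
Cost = 6.6330 / 1.57
Cost = 4.2248


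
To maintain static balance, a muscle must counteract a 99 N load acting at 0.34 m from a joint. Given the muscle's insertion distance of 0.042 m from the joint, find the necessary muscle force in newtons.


F_muscle = W * d_load / d_muscle
F_muscle = 99 * 0.34 / 0.042
Numerator = 33.6600
F_muscle = 801.4286


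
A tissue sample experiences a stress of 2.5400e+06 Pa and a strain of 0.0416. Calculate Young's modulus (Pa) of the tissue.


E = stress / strain
E = 2.5400e+06 / 0.0416
E = 6.1058e+07


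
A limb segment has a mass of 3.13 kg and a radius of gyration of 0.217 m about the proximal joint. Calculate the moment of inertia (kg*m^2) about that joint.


I = m * k^2
I = 3.13 * 0.217^2
k^2 = 0.0471
I = 0.1474


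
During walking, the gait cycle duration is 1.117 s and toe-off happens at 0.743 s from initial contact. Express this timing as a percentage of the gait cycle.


pct = (event_time / cycle_time) * 100
pct = (0.743 / 1.117) * 100
ratio = 0.6652
pct = 66.5175


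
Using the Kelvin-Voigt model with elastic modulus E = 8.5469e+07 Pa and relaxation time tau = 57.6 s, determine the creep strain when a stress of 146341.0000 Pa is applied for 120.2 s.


epsilon(t) = (sigma/E) * (1 - exp(-t/tau))
sigma/E = 146341.0000 / 8.5469e+07 = 0.0017
exp(-t/tau) = exp(-120.2 / 57.6) = 0.1241
epsilon = 0.0017 * (1 - 0.1241)
epsilon = 0.0015


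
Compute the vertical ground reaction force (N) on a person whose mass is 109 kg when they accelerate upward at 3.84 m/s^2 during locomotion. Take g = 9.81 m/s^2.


GRF = m * (g + a)
GRF = 109 * (9.81 + 3.84)
GRF = 109 * 13.6500
GRF = 1487.8500


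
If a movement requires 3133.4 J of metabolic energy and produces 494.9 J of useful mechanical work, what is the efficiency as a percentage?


eta = (W_mech / E_meta) * 100
eta = (494.9 / 3133.4) * 100
ratio = 0.1579
eta = 15.7943


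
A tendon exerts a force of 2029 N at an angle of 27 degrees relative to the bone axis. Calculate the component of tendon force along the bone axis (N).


F_eff = F_tendon * cos(theta)
theta = 27 deg = 0.4712 rad
cos(theta) = 0.8910
F_eff = 2029 * 0.8910
F_eff = 1807.8522


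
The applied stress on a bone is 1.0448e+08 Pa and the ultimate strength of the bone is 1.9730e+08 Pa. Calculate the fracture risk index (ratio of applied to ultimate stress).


FRI = applied / ultimate
FRI = 1.0448e+08 / 1.9730e+08
FRI = 0.5295


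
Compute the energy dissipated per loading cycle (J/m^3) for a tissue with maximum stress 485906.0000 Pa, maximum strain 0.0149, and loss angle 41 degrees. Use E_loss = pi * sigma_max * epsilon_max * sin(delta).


E_loss = pi * sigma_max * epsilon_max * sin(delta)
delta = 41 deg = 0.7156 rad
sin(delta) = 0.6561
E_loss = pi * 485906.0000 * 0.0149 * 0.6561
E_loss = 14922.1472


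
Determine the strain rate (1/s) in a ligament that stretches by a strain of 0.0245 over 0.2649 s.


strain_rate = delta_strain / delta_t
strain_rate = 0.0245 / 0.2649
strain_rate = 0.0925


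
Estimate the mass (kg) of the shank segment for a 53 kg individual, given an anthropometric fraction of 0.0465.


m_segment = body_mass * fraction
m_segment = 53 * 0.0465
m_segment = 2.4645


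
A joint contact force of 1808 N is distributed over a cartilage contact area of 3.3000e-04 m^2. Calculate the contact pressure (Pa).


P = F / A
P = 1808 / 3.3000e-04
P = 5.4788e+06


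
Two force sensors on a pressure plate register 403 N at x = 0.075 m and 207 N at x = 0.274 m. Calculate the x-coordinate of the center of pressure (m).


COP_x = (F1*x1 + F2*x2) / (F1 + F2)
COP_x = (403*0.075 + 207*0.274) / (403 + 207)
Numerator = 86.9430
Denominator = 610
COP_x = 0.1425


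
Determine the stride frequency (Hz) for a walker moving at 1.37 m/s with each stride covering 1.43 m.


f = v / stride_length
f = 1.37 / 1.43
f = 0.9580


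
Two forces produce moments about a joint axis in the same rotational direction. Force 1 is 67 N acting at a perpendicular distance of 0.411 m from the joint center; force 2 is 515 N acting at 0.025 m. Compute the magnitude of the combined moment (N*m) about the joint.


M = F1 * d1 + F2 * d2
M = 67 * 0.411 + 515 * 0.025
M = 27.5370 + 12.8750
M = 40.4120


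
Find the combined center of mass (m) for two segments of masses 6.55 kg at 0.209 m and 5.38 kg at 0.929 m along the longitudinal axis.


COM = (m1*x1 + m2*x2) / (m1 + m2)
COM = (6.55*0.209 + 5.38*0.929) / (6.55 + 5.38)
Numerator = 6.3670
Denominator = 11.9300
COM = 0.5337


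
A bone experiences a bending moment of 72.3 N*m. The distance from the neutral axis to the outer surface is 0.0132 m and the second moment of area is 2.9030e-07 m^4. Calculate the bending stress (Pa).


sigma = M * c / I
sigma = 72.3 * 0.0132 / 2.9030e-07
M * c = 0.9544
sigma = 3.2875e+06


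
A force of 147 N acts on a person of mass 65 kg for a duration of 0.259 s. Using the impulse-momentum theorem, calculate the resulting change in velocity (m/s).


J = F * dt = 147 * 0.259 = 38.0730 N*s
delta_v = J / m
delta_v = 38.0730 / 65
delta_v = 0.5857


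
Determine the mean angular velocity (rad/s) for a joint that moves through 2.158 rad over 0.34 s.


omega = delta_theta / delta_t
omega = 2.158 / 0.34
omega = 6.3471


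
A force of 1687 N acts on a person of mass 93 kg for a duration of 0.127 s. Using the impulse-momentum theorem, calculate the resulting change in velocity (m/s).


J = F * dt = 1687 * 0.127 = 214.2490 N*s
delta_v = J / m
delta_v = 214.2490 / 93
delta_v = 2.3038


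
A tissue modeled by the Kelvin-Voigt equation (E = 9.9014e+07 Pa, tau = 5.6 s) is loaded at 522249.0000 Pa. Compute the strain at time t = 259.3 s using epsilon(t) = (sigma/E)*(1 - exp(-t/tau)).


epsilon(t) = (sigma/E) * (1 - exp(-t/tau))
sigma/E = 522249.0000 / 9.9014e+07 = 0.0053
exp(-t/tau) = exp(-259.3 / 5.6) = 7.7735e-21
epsilon = 0.0053 * (1 - 7.7735e-21)
epsilon = 0.0053


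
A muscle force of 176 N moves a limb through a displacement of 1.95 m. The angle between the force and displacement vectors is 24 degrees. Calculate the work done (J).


W = F * d * cos(theta)
theta = 24 deg = 0.4189 rad
cos(theta) = 0.9135
W = 176 * 1.95 * 0.9135
W = 313.5288


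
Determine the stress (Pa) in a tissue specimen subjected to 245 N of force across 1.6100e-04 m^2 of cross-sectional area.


stress = F / A
stress = 245 / 1.6100e-04
stress = 1.5217e+06


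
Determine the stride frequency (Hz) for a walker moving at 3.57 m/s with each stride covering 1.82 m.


f = v / stride_length
f = 3.57 / 1.82
f = 1.9615


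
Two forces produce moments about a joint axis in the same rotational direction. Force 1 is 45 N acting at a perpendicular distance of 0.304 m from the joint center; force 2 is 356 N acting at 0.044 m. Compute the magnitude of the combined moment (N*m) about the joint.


M = F1 * d1 + F2 * d2
M = 45 * 0.304 + 356 * 0.044
M = 13.6800 + 15.6640
M = 29.3440


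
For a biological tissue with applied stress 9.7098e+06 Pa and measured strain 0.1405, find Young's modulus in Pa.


E = stress / strain
E = 9.7098e+06 / 0.1405
E = 6.9109e+07


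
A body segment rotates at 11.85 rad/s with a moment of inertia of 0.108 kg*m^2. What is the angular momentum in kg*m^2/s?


L = I * omega
L = 0.108 * 11.85
L = 1.2798


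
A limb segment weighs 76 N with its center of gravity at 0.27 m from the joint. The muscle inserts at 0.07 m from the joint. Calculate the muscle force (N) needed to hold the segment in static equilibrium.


F_muscle = W * d_load / d_muscle
F_muscle = 76 * 0.27 / 0.07
Numerator = 20.5200
F_muscle = 293.1429


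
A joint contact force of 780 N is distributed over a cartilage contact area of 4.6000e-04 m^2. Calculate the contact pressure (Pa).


P = F / A
P = 780 / 4.6000e-04
P = 1.6957e+06
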